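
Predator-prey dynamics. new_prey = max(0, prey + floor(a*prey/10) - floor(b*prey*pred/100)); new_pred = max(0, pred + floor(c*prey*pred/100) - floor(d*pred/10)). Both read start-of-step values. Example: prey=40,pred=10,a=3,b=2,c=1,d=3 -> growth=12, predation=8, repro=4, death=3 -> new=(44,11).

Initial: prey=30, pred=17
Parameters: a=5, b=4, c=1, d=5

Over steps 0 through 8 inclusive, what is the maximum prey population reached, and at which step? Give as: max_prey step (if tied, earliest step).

Step 1: prey: 30+15-20=25; pred: 17+5-8=14
Step 2: prey: 25+12-14=23; pred: 14+3-7=10
Step 3: prey: 23+11-9=25; pred: 10+2-5=7
Step 4: prey: 25+12-7=30; pred: 7+1-3=5
Step 5: prey: 30+15-6=39; pred: 5+1-2=4
Step 6: prey: 39+19-6=52; pred: 4+1-2=3
Step 7: prey: 52+26-6=72; pred: 3+1-1=3
Step 8: prey: 72+36-8=100; pred: 3+2-1=4
Max prey = 100 at step 8

Answer: 100 8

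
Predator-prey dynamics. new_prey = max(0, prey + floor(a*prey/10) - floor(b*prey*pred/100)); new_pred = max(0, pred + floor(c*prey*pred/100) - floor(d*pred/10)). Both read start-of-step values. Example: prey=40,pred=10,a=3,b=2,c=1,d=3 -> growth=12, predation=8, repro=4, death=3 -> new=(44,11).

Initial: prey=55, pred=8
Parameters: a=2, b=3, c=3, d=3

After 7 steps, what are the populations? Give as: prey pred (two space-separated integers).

Step 1: prey: 55+11-13=53; pred: 8+13-2=19
Step 2: prey: 53+10-30=33; pred: 19+30-5=44
Step 3: prey: 33+6-43=0; pred: 44+43-13=74
Step 4: prey: 0+0-0=0; pred: 74+0-22=52
Step 5: prey: 0+0-0=0; pred: 52+0-15=37
Step 6: prey: 0+0-0=0; pred: 37+0-11=26
Step 7: prey: 0+0-0=0; pred: 26+0-7=19

Answer: 0 19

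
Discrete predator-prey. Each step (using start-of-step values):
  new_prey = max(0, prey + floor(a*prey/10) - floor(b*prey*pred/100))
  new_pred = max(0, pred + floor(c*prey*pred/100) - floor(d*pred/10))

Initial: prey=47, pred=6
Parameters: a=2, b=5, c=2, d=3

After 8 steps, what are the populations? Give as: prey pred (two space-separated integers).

Step 1: prey: 47+9-14=42; pred: 6+5-1=10
Step 2: prey: 42+8-21=29; pred: 10+8-3=15
Step 3: prey: 29+5-21=13; pred: 15+8-4=19
Step 4: prey: 13+2-12=3; pred: 19+4-5=18
Step 5: prey: 3+0-2=1; pred: 18+1-5=14
Step 6: prey: 1+0-0=1; pred: 14+0-4=10
Step 7: prey: 1+0-0=1; pred: 10+0-3=7
Step 8: prey: 1+0-0=1; pred: 7+0-2=5

Answer: 1 5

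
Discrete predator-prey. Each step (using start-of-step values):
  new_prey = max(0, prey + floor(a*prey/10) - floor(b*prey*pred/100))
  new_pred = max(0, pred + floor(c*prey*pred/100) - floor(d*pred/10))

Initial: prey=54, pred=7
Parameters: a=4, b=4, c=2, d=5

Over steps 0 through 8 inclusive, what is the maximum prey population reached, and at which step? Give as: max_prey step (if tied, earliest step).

Answer: 60 1

Derivation:
Step 1: prey: 54+21-15=60; pred: 7+7-3=11
Step 2: prey: 60+24-26=58; pred: 11+13-5=19
Step 3: prey: 58+23-44=37; pred: 19+22-9=32
Step 4: prey: 37+14-47=4; pred: 32+23-16=39
Step 5: prey: 4+1-6=0; pred: 39+3-19=23
Step 6: prey: 0+0-0=0; pred: 23+0-11=12
Step 7: prey: 0+0-0=0; pred: 12+0-6=6
Step 8: prey: 0+0-0=0; pred: 6+0-3=3
Max prey = 60 at step 1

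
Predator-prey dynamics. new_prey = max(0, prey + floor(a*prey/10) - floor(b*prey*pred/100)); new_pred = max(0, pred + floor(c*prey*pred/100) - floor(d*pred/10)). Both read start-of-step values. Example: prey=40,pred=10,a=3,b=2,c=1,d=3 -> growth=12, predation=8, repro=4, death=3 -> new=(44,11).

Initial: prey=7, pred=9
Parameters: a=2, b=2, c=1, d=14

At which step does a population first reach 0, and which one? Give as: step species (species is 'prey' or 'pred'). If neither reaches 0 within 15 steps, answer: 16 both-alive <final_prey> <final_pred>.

Step 1: prey: 7+1-1=7; pred: 9+0-12=0
First extinction: pred at step 1

Answer: 1 pred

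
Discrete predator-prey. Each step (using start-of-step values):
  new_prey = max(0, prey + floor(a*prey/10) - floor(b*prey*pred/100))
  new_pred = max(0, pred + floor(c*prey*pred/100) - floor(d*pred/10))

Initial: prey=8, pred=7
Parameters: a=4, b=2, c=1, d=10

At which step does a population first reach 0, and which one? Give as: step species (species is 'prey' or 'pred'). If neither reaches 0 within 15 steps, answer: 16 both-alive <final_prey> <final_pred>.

Answer: 1 pred

Derivation:
Step 1: prey: 8+3-1=10; pred: 7+0-7=0
First extinction: pred at step 1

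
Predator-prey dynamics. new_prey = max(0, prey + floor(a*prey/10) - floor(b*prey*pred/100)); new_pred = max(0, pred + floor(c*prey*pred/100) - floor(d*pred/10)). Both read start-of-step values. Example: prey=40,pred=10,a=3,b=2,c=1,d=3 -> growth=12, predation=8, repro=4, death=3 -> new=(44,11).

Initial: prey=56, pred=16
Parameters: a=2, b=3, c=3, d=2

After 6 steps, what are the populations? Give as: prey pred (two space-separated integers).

Answer: 0 36

Derivation:
Step 1: prey: 56+11-26=41; pred: 16+26-3=39
Step 2: prey: 41+8-47=2; pred: 39+47-7=79
Step 3: prey: 2+0-4=0; pred: 79+4-15=68
Step 4: prey: 0+0-0=0; pred: 68+0-13=55
Step 5: prey: 0+0-0=0; pred: 55+0-11=44
Step 6: prey: 0+0-0=0; pred: 44+0-8=36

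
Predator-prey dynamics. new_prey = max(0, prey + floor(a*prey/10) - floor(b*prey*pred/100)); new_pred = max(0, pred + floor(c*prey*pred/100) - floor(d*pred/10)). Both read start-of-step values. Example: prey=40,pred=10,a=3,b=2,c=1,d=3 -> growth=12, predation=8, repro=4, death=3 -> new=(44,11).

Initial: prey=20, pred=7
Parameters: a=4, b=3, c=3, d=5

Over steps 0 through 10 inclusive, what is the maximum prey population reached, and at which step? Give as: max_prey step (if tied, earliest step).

Step 1: prey: 20+8-4=24; pred: 7+4-3=8
Step 2: prey: 24+9-5=28; pred: 8+5-4=9
Step 3: prey: 28+11-7=32; pred: 9+7-4=12
Step 4: prey: 32+12-11=33; pred: 12+11-6=17
Step 5: prey: 33+13-16=30; pred: 17+16-8=25
Step 6: prey: 30+12-22=20; pred: 25+22-12=35
Step 7: prey: 20+8-21=7; pred: 35+21-17=39
Step 8: prey: 7+2-8=1; pred: 39+8-19=28
Step 9: prey: 1+0-0=1; pred: 28+0-14=14
Step 10: prey: 1+0-0=1; pred: 14+0-7=7
Max prey = 33 at step 4

Answer: 33 4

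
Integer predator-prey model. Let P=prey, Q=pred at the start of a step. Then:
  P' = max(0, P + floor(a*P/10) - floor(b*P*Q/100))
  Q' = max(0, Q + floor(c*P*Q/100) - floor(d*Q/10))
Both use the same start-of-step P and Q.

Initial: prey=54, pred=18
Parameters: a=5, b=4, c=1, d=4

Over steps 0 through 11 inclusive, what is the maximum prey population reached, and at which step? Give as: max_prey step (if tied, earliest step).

Step 1: prey: 54+27-38=43; pred: 18+9-7=20
Step 2: prey: 43+21-34=30; pred: 20+8-8=20
Step 3: prey: 30+15-24=21; pred: 20+6-8=18
Step 4: prey: 21+10-15=16; pred: 18+3-7=14
Step 5: prey: 16+8-8=16; pred: 14+2-5=11
Step 6: prey: 16+8-7=17; pred: 11+1-4=8
Step 7: prey: 17+8-5=20; pred: 8+1-3=6
Step 8: prey: 20+10-4=26; pred: 6+1-2=5
Step 9: prey: 26+13-5=34; pred: 5+1-2=4
Step 10: prey: 34+17-5=46; pred: 4+1-1=4
Step 11: prey: 46+23-7=62; pred: 4+1-1=4
Max prey = 62 at step 11

Answer: 62 11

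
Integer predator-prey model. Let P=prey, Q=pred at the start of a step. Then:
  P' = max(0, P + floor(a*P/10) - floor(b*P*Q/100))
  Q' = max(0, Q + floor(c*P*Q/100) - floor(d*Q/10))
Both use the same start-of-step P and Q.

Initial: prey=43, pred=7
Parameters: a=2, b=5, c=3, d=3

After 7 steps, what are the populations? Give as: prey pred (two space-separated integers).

Step 1: prey: 43+8-15=36; pred: 7+9-2=14
Step 2: prey: 36+7-25=18; pred: 14+15-4=25
Step 3: prey: 18+3-22=0; pred: 25+13-7=31
Step 4: prey: 0+0-0=0; pred: 31+0-9=22
Step 5: prey: 0+0-0=0; pred: 22+0-6=16
Step 6: prey: 0+0-0=0; pred: 16+0-4=12
Step 7: prey: 0+0-0=0; pred: 12+0-3=9

Answer: 0 9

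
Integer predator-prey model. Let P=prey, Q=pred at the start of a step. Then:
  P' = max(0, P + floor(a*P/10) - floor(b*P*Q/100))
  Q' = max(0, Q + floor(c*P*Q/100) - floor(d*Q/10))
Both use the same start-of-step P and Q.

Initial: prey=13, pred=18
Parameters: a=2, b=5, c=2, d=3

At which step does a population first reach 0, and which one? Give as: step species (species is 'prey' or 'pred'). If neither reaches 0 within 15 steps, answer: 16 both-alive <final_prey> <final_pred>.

Answer: 16 both-alive 1 3

Derivation:
Step 1: prey: 13+2-11=4; pred: 18+4-5=17
Step 2: prey: 4+0-3=1; pred: 17+1-5=13
Step 3: prey: 1+0-0=1; pred: 13+0-3=10
Step 4: prey: 1+0-0=1; pred: 10+0-3=7
Step 5: prey: 1+0-0=1; pred: 7+0-2=5
Step 6: prey: 1+0-0=1; pred: 5+0-1=4
Step 7: prey: 1+0-0=1; pred: 4+0-1=3
Step 8: prey: 1+0-0=1; pred: 3+0-0=3
Steps 9-15: state stable at prey=1, pred=3 (no change)
No extinction within 15 steps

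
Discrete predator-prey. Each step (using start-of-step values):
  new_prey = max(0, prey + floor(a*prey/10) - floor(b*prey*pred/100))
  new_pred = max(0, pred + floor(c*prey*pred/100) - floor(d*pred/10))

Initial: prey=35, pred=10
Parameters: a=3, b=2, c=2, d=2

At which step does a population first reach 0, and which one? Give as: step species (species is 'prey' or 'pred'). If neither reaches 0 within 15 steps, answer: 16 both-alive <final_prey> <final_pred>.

Answer: 6 prey

Derivation:
Step 1: prey: 35+10-7=38; pred: 10+7-2=15
Step 2: prey: 38+11-11=38; pred: 15+11-3=23
Step 3: prey: 38+11-17=32; pred: 23+17-4=36
Step 4: prey: 32+9-23=18; pred: 36+23-7=52
Step 5: prey: 18+5-18=5; pred: 52+18-10=60
Step 6: prey: 5+1-6=0; pred: 60+6-12=54
First extinction: prey at step 6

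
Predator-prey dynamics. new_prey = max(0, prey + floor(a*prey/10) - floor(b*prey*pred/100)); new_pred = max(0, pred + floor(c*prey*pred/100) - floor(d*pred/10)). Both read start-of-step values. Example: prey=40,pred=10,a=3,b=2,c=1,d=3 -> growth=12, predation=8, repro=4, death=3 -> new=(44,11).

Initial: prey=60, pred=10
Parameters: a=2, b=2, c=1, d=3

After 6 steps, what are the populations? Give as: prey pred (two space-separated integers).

Answer: 17 26

Derivation:
Step 1: prey: 60+12-12=60; pred: 10+6-3=13
Step 2: prey: 60+12-15=57; pred: 13+7-3=17
Step 3: prey: 57+11-19=49; pred: 17+9-5=21
Step 4: prey: 49+9-20=38; pred: 21+10-6=25
Step 5: prey: 38+7-19=26; pred: 25+9-7=27
Step 6: prey: 26+5-14=17; pred: 27+7-8=26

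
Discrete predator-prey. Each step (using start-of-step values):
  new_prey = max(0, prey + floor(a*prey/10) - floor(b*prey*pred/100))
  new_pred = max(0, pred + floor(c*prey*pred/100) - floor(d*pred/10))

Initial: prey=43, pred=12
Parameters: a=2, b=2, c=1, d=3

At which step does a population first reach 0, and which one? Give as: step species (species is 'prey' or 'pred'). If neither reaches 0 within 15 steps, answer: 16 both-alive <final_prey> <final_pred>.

Answer: 16 both-alive 20 6

Derivation:
Step 1: prey: 43+8-10=41; pred: 12+5-3=14
Step 2: prey: 41+8-11=38; pred: 14+5-4=15
Step 3: prey: 38+7-11=34; pred: 15+5-4=16
Step 4: prey: 34+6-10=30; pred: 16+5-4=17
Step 5: prey: 30+6-10=26; pred: 17+5-5=17
Step 6: prey: 26+5-8=23; pred: 17+4-5=16
Step 7: prey: 23+4-7=20; pred: 16+3-4=15
Step 8: prey: 20+4-6=18; pred: 15+3-4=14
Step 9: prey: 18+3-5=16; pred: 14+2-4=12
Step 10: prey: 16+3-3=16; pred: 12+1-3=10
Step 11: prey: 16+3-3=16; pred: 10+1-3=8
Step 12: prey: 16+3-2=17; pred: 8+1-2=7
Step 13: prey: 17+3-2=18; pred: 7+1-2=6
Step 14: prey: 18+3-2=19; pred: 6+1-1=6
Step 15: prey: 19+3-2=20; pred: 6+1-1=6
No extinction within 15 steps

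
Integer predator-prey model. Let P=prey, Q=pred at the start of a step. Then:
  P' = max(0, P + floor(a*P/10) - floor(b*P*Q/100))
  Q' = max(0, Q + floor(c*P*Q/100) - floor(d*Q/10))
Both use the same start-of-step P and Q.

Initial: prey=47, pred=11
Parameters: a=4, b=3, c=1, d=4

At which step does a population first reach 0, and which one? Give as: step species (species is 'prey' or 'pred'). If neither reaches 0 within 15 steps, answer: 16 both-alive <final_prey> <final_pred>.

Step 1: prey: 47+18-15=50; pred: 11+5-4=12
Step 2: prey: 50+20-18=52; pred: 12+6-4=14
Step 3: prey: 52+20-21=51; pred: 14+7-5=16
Step 4: prey: 51+20-24=47; pred: 16+8-6=18
Step 5: prey: 47+18-25=40; pred: 18+8-7=19
Step 6: prey: 40+16-22=34; pred: 19+7-7=19
Step 7: prey: 34+13-19=28; pred: 19+6-7=18
Step 8: prey: 28+11-15=24; pred: 18+5-7=16
Step 9: prey: 24+9-11=22; pred: 16+3-6=13
Step 10: prey: 22+8-8=22; pred: 13+2-5=10
Step 11: prey: 22+8-6=24; pred: 10+2-4=8
Step 12: prey: 24+9-5=28; pred: 8+1-3=6
Step 13: prey: 28+11-5=34; pred: 6+1-2=5
Step 14: prey: 34+13-5=42; pred: 5+1-2=4
Step 15: prey: 42+16-5=53; pred: 4+1-1=4
No extinction within 15 steps

Answer: 16 both-alive 53 4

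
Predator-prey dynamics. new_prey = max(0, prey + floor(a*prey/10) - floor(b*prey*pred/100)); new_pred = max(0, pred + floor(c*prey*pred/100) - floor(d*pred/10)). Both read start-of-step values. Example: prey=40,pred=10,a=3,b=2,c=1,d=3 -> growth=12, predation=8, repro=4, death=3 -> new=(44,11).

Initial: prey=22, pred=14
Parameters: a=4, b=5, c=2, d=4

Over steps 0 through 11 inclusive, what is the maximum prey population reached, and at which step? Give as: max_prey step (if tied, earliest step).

Answer: 28 11

Derivation:
Step 1: prey: 22+8-15=15; pred: 14+6-5=15
Step 2: prey: 15+6-11=10; pred: 15+4-6=13
Step 3: prey: 10+4-6=8; pred: 13+2-5=10
Step 4: prey: 8+3-4=7; pred: 10+1-4=7
Step 5: prey: 7+2-2=7; pred: 7+0-2=5
Step 6: prey: 7+2-1=8; pred: 5+0-2=3
Step 7: prey: 8+3-1=10; pred: 3+0-1=2
Step 8: prey: 10+4-1=13; pred: 2+0-0=2
Step 9: prey: 13+5-1=17; pred: 2+0-0=2
Step 10: prey: 17+6-1=22; pred: 2+0-0=2
Step 11: prey: 22+8-2=28; pred: 2+0-0=2
Max prey = 28 at step 11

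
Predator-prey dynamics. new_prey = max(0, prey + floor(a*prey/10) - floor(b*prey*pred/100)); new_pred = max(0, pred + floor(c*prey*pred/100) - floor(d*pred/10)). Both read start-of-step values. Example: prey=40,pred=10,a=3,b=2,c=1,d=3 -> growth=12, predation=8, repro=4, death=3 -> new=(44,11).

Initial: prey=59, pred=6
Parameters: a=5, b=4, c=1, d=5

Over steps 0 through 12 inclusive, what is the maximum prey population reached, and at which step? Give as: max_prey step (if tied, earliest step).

Step 1: prey: 59+29-14=74; pred: 6+3-3=6
Step 2: prey: 74+37-17=94; pred: 6+4-3=7
Step 3: prey: 94+47-26=115; pred: 7+6-3=10
Step 4: prey: 115+57-46=126; pred: 10+11-5=16
Step 5: prey: 126+63-80=109; pred: 16+20-8=28
Step 6: prey: 109+54-122=41; pred: 28+30-14=44
Step 7: prey: 41+20-72=0; pred: 44+18-22=40
Step 8: prey: 0+0-0=0; pred: 40+0-20=20
Step 9: prey: 0+0-0=0; pred: 20+0-10=10
Step 10: prey: 0+0-0=0; pred: 10+0-5=5
Step 11: prey: 0+0-0=0; pred: 5+0-2=3
Step 12: prey: 0+0-0=0; pred: 3+0-1=2
Max prey = 126 at step 4

Answer: 126 4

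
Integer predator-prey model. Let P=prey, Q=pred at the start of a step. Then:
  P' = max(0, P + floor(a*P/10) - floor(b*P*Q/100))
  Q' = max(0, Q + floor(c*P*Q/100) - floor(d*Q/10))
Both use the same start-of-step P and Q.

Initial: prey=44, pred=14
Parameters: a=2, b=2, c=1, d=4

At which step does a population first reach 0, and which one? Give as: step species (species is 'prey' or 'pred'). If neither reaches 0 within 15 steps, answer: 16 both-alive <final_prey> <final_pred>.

Answer: 16 both-alive 43 7

Derivation:
Step 1: prey: 44+8-12=40; pred: 14+6-5=15
Step 2: prey: 40+8-12=36; pred: 15+6-6=15
Step 3: prey: 36+7-10=33; pred: 15+5-6=14
Step 4: prey: 33+6-9=30; pred: 14+4-5=13
Step 5: prey: 30+6-7=29; pred: 13+3-5=11
Step 6: prey: 29+5-6=28; pred: 11+3-4=10
Step 7: prey: 28+5-5=28; pred: 10+2-4=8
Step 8: prey: 28+5-4=29; pred: 8+2-3=7
Step 9: prey: 29+5-4=30; pred: 7+2-2=7
Step 10: prey: 30+6-4=32; pred: 7+2-2=7
Step 11: prey: 32+6-4=34; pred: 7+2-2=7
Step 12: prey: 34+6-4=36; pred: 7+2-2=7
Step 13: prey: 36+7-5=38; pred: 7+2-2=7
Step 14: prey: 38+7-5=40; pred: 7+2-2=7
Step 15: prey: 40+8-5=43; pred: 7+2-2=7
No extinction within 15 steps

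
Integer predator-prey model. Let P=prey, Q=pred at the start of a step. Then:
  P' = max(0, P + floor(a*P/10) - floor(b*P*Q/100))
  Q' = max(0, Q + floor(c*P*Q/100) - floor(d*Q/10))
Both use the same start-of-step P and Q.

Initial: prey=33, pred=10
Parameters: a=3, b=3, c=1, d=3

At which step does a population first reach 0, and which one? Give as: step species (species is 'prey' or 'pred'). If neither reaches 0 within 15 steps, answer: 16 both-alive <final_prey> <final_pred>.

Answer: 16 both-alive 33 10

Derivation:
Step 1: prey: 33+9-9=33; pred: 10+3-3=10
Steps 2-15: state stable at prey=33, pred=10 (no change)
No extinction within 15 steps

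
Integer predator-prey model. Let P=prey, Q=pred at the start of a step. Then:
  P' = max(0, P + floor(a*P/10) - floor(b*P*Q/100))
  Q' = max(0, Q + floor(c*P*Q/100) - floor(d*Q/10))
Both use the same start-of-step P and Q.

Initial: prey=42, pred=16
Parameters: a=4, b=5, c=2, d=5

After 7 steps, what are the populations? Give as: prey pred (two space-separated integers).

Step 1: prey: 42+16-33=25; pred: 16+13-8=21
Step 2: prey: 25+10-26=9; pred: 21+10-10=21
Step 3: prey: 9+3-9=3; pred: 21+3-10=14
Step 4: prey: 3+1-2=2; pred: 14+0-7=7
Step 5: prey: 2+0-0=2; pred: 7+0-3=4
Step 6: prey: 2+0-0=2; pred: 4+0-2=2
Step 7: prey: 2+0-0=2; pred: 2+0-1=1

Answer: 2 1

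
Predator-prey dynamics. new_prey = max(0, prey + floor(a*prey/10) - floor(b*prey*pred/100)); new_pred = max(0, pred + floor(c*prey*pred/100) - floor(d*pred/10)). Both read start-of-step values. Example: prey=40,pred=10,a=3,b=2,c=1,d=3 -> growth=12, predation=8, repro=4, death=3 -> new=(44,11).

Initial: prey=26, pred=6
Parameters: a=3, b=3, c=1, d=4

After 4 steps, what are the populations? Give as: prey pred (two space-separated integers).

Answer: 46 4

Derivation:
Step 1: prey: 26+7-4=29; pred: 6+1-2=5
Step 2: prey: 29+8-4=33; pred: 5+1-2=4
Step 3: prey: 33+9-3=39; pred: 4+1-1=4
Step 4: prey: 39+11-4=46; pred: 4+1-1=4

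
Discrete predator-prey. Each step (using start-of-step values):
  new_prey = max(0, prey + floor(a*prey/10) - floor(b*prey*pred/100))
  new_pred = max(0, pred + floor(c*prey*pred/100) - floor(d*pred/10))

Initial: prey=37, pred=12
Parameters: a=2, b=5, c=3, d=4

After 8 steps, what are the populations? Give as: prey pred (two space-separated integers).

Step 1: prey: 37+7-22=22; pred: 12+13-4=21
Step 2: prey: 22+4-23=3; pred: 21+13-8=26
Step 3: prey: 3+0-3=0; pred: 26+2-10=18
Step 4: prey: 0+0-0=0; pred: 18+0-7=11
Step 5: prey: 0+0-0=0; pred: 11+0-4=7
Step 6: prey: 0+0-0=0; pred: 7+0-2=5
Step 7: prey: 0+0-0=0; pred: 5+0-2=3
Step 8: prey: 0+0-0=0; pred: 3+0-1=2

Answer: 0 2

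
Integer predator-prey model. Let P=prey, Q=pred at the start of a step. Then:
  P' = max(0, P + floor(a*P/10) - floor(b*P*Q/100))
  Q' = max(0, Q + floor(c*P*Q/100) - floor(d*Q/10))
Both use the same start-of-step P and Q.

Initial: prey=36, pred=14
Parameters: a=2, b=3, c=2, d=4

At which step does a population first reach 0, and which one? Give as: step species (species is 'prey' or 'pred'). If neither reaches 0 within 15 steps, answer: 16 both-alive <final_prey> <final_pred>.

Answer: 16 both-alive 3 2

Derivation:
Step 1: prey: 36+7-15=28; pred: 14+10-5=19
Step 2: prey: 28+5-15=18; pred: 19+10-7=22
Step 3: prey: 18+3-11=10; pred: 22+7-8=21
Step 4: prey: 10+2-6=6; pred: 21+4-8=17
Step 5: prey: 6+1-3=4; pred: 17+2-6=13
Step 6: prey: 4+0-1=3; pred: 13+1-5=9
Step 7: prey: 3+0-0=3; pred: 9+0-3=6
Step 8: prey: 3+0-0=3; pred: 6+0-2=4
Step 9: prey: 3+0-0=3; pred: 4+0-1=3
Step 10: prey: 3+0-0=3; pred: 3+0-1=2
Step 11: prey: 3+0-0=3; pred: 2+0-0=2
Steps 12-15: state stable at prey=3, pred=2 (no change)
No extinction within 15 steps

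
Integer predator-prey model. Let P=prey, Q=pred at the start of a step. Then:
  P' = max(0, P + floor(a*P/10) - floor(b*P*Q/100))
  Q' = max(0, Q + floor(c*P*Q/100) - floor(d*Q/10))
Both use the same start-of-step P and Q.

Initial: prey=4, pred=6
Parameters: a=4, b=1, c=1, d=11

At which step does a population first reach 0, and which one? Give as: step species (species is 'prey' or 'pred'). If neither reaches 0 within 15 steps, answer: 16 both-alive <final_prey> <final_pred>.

Answer: 1 pred

Derivation:
Step 1: prey: 4+1-0=5; pred: 6+0-6=0
First extinction: pred at step 1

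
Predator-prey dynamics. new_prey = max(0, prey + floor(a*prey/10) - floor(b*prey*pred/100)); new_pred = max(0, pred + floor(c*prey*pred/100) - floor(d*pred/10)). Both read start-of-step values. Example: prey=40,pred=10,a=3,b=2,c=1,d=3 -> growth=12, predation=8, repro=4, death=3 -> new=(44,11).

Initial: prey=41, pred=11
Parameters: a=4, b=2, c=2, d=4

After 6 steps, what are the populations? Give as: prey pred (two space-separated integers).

Step 1: prey: 41+16-9=48; pred: 11+9-4=16
Step 2: prey: 48+19-15=52; pred: 16+15-6=25
Step 3: prey: 52+20-26=46; pred: 25+26-10=41
Step 4: prey: 46+18-37=27; pred: 41+37-16=62
Step 5: prey: 27+10-33=4; pred: 62+33-24=71
Step 6: prey: 4+1-5=0; pred: 71+5-28=48

Answer: 0 48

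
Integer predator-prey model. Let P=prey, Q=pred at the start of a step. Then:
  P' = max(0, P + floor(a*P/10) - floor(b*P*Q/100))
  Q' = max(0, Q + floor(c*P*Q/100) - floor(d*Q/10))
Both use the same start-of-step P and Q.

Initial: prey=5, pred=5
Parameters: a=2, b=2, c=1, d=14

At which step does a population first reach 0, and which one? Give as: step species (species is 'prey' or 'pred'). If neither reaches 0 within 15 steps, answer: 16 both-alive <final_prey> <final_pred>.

Step 1: prey: 5+1-0=6; pred: 5+0-7=0
First extinction: pred at step 1

Answer: 1 pred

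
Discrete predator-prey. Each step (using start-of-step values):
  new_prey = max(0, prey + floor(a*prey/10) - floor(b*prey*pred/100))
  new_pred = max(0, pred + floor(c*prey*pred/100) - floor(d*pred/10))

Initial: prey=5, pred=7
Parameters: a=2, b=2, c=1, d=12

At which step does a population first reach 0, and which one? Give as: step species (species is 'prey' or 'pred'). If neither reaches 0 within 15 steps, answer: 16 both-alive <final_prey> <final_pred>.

Step 1: prey: 5+1-0=6; pred: 7+0-8=0
First extinction: pred at step 1

Answer: 1 pred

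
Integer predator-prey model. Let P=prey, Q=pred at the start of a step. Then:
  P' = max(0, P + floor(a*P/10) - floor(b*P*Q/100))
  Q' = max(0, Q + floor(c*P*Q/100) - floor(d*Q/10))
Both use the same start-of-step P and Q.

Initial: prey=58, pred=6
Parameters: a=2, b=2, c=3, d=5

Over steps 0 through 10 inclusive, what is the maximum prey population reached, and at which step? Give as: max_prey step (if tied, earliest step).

Step 1: prey: 58+11-6=63; pred: 6+10-3=13
Step 2: prey: 63+12-16=59; pred: 13+24-6=31
Step 3: prey: 59+11-36=34; pred: 31+54-15=70
Step 4: prey: 34+6-47=0; pred: 70+71-35=106
Step 5: prey: 0+0-0=0; pred: 106+0-53=53
Step 6: prey: 0+0-0=0; pred: 53+0-26=27
Step 7: prey: 0+0-0=0; pred: 27+0-13=14
Step 8: prey: 0+0-0=0; pred: 14+0-7=7
Step 9: prey: 0+0-0=0; pred: 7+0-3=4
Step 10: prey: 0+0-0=0; pred: 4+0-2=2
Max prey = 63 at step 1

Answer: 63 1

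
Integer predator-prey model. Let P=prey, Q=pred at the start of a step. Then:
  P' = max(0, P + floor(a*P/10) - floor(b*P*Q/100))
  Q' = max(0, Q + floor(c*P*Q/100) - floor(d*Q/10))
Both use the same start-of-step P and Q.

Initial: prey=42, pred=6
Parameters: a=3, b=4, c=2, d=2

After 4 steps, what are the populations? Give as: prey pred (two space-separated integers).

Step 1: prey: 42+12-10=44; pred: 6+5-1=10
Step 2: prey: 44+13-17=40; pred: 10+8-2=16
Step 3: prey: 40+12-25=27; pred: 16+12-3=25
Step 4: prey: 27+8-27=8; pred: 25+13-5=33

Answer: 8 33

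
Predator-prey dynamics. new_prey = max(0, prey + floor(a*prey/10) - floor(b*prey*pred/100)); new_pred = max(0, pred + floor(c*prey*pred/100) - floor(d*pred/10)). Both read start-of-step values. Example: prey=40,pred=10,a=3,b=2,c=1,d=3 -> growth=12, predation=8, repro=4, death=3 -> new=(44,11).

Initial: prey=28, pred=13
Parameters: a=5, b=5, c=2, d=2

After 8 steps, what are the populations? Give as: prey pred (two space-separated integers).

Step 1: prey: 28+14-18=24; pred: 13+7-2=18
Step 2: prey: 24+12-21=15; pred: 18+8-3=23
Step 3: prey: 15+7-17=5; pred: 23+6-4=25
Step 4: prey: 5+2-6=1; pred: 25+2-5=22
Step 5: prey: 1+0-1=0; pred: 22+0-4=18
Step 6: prey: 0+0-0=0; pred: 18+0-3=15
Step 7: prey: 0+0-0=0; pred: 15+0-3=12
Step 8: prey: 0+0-0=0; pred: 12+0-2=10

Answer: 0 10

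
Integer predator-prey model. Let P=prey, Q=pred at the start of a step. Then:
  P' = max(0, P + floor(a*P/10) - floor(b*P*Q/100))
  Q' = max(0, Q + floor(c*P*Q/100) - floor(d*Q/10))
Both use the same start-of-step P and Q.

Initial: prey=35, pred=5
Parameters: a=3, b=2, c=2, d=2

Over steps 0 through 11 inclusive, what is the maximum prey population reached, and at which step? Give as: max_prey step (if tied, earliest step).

Step 1: prey: 35+10-3=42; pred: 5+3-1=7
Step 2: prey: 42+12-5=49; pred: 7+5-1=11
Step 3: prey: 49+14-10=53; pred: 11+10-2=19
Step 4: prey: 53+15-20=48; pred: 19+20-3=36
Step 5: prey: 48+14-34=28; pred: 36+34-7=63
Step 6: prey: 28+8-35=1; pred: 63+35-12=86
Step 7: prey: 1+0-1=0; pred: 86+1-17=70
Step 8: prey: 0+0-0=0; pred: 70+0-14=56
Step 9: prey: 0+0-0=0; pred: 56+0-11=45
Step 10: prey: 0+0-0=0; pred: 45+0-9=36
Step 11: prey: 0+0-0=0; pred: 36+0-7=29
Max prey = 53 at step 3

Answer: 53 3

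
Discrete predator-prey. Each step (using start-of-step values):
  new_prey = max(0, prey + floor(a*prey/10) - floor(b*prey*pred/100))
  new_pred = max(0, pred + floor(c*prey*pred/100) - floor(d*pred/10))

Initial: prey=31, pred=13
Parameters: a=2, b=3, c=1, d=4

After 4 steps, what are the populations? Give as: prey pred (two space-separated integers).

Answer: 17 7

Derivation:
Step 1: prey: 31+6-12=25; pred: 13+4-5=12
Step 2: prey: 25+5-9=21; pred: 12+3-4=11
Step 3: prey: 21+4-6=19; pred: 11+2-4=9
Step 4: prey: 19+3-5=17; pred: 9+1-3=7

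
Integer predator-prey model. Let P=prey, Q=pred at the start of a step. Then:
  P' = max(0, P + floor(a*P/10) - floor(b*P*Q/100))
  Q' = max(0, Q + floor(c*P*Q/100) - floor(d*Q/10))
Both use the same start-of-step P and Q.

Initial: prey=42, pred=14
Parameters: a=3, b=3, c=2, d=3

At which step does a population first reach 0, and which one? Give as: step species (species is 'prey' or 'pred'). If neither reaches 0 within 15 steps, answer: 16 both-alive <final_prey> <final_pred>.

Step 1: prey: 42+12-17=37; pred: 14+11-4=21
Step 2: prey: 37+11-23=25; pred: 21+15-6=30
Step 3: prey: 25+7-22=10; pred: 30+15-9=36
Step 4: prey: 10+3-10=3; pred: 36+7-10=33
Step 5: prey: 3+0-2=1; pred: 33+1-9=25
Step 6: prey: 1+0-0=1; pred: 25+0-7=18
Step 7: prey: 1+0-0=1; pred: 18+0-5=13
Step 8: prey: 1+0-0=1; pred: 13+0-3=10
Step 9: prey: 1+0-0=1; pred: 10+0-3=7
Step 10: prey: 1+0-0=1; pred: 7+0-2=5
Step 11: prey: 1+0-0=1; pred: 5+0-1=4
Step 12: prey: 1+0-0=1; pred: 4+0-1=3
Step 13: prey: 1+0-0=1; pred: 3+0-0=3
Steps 14-15: state stable at prey=1, pred=3 (no change)
No extinction within 15 steps

Answer: 16 both-alive 1 3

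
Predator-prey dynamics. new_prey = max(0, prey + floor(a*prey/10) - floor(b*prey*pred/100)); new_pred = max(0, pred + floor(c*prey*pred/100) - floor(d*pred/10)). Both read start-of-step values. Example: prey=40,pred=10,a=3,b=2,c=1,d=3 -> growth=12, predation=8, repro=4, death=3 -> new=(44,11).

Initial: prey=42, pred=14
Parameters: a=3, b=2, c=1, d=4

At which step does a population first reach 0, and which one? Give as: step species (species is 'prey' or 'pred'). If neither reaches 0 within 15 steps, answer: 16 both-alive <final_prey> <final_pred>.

Step 1: prey: 42+12-11=43; pred: 14+5-5=14
Step 2: prey: 43+12-12=43; pred: 14+6-5=15
Step 3: prey: 43+12-12=43; pred: 15+6-6=15
Steps 4-15: state stable at prey=43, pred=15 (no change)
No extinction within 15 steps

Answer: 16 both-alive 43 15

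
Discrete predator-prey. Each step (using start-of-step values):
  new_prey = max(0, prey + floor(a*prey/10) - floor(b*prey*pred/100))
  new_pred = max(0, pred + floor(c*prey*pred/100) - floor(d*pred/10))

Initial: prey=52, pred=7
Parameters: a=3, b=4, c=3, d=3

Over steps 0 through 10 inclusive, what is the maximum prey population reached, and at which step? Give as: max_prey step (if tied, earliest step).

Answer: 53 1

Derivation:
Step 1: prey: 52+15-14=53; pred: 7+10-2=15
Step 2: prey: 53+15-31=37; pred: 15+23-4=34
Step 3: prey: 37+11-50=0; pred: 34+37-10=61
Step 4: prey: 0+0-0=0; pred: 61+0-18=43
Step 5: prey: 0+0-0=0; pred: 43+0-12=31
Step 6: prey: 0+0-0=0; pred: 31+0-9=22
Step 7: prey: 0+0-0=0; pred: 22+0-6=16
Step 8: prey: 0+0-0=0; pred: 16+0-4=12
Step 9: prey: 0+0-0=0; pred: 12+0-3=9
Step 10: prey: 0+0-0=0; pred: 9+0-2=7
Max prey = 53 at step 1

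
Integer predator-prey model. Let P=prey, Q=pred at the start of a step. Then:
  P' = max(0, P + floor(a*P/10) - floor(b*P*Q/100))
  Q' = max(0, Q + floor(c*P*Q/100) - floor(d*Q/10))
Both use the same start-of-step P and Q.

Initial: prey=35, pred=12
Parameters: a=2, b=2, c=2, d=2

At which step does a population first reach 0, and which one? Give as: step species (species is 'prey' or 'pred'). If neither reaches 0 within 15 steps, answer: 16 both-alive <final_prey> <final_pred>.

Step 1: prey: 35+7-8=34; pred: 12+8-2=18
Step 2: prey: 34+6-12=28; pred: 18+12-3=27
Step 3: prey: 28+5-15=18; pred: 27+15-5=37
Step 4: prey: 18+3-13=8; pred: 37+13-7=43
Step 5: prey: 8+1-6=3; pred: 43+6-8=41
Step 6: prey: 3+0-2=1; pred: 41+2-8=35
Step 7: prey: 1+0-0=1; pred: 35+0-7=28
Step 8: prey: 1+0-0=1; pred: 28+0-5=23
Step 9: prey: 1+0-0=1; pred: 23+0-4=19
Step 10: prey: 1+0-0=1; pred: 19+0-3=16
Step 11: prey: 1+0-0=1; pred: 16+0-3=13
Step 12: prey: 1+0-0=1; pred: 13+0-2=11
Step 13: prey: 1+0-0=1; pred: 11+0-2=9
Step 14: prey: 1+0-0=1; pred: 9+0-1=8
Step 15: prey: 1+0-0=1; pred: 8+0-1=7
No extinction within 15 steps

Answer: 16 both-alive 1 7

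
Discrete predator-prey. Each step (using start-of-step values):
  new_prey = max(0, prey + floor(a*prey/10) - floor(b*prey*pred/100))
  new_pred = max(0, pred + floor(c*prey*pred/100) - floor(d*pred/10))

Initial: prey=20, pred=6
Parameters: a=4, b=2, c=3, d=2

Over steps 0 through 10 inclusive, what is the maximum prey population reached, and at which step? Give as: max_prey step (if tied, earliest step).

Step 1: prey: 20+8-2=26; pred: 6+3-1=8
Step 2: prey: 26+10-4=32; pred: 8+6-1=13
Step 3: prey: 32+12-8=36; pred: 13+12-2=23
Step 4: prey: 36+14-16=34; pred: 23+24-4=43
Step 5: prey: 34+13-29=18; pred: 43+43-8=78
Step 6: prey: 18+7-28=0; pred: 78+42-15=105
Step 7: prey: 0+0-0=0; pred: 105+0-21=84
Step 8: prey: 0+0-0=0; pred: 84+0-16=68
Step 9: prey: 0+0-0=0; pred: 68+0-13=55
Step 10: prey: 0+0-0=0; pred: 55+0-11=44
Max prey = 36 at step 3

Answer: 36 3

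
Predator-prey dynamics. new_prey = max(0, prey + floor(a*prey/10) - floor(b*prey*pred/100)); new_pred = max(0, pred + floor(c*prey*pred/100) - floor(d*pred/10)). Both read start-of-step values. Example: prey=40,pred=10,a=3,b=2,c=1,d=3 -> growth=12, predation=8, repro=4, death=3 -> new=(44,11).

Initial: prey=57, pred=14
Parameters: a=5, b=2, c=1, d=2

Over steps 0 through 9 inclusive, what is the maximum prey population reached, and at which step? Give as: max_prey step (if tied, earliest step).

Step 1: prey: 57+28-15=70; pred: 14+7-2=19
Step 2: prey: 70+35-26=79; pred: 19+13-3=29
Step 3: prey: 79+39-45=73; pred: 29+22-5=46
Step 4: prey: 73+36-67=42; pred: 46+33-9=70
Step 5: prey: 42+21-58=5; pred: 70+29-14=85
Step 6: prey: 5+2-8=0; pred: 85+4-17=72
Step 7: prey: 0+0-0=0; pred: 72+0-14=58
Step 8: prey: 0+0-0=0; pred: 58+0-11=47
Step 9: prey: 0+0-0=0; pred: 47+0-9=38
Max prey = 79 at step 2

Answer: 79 2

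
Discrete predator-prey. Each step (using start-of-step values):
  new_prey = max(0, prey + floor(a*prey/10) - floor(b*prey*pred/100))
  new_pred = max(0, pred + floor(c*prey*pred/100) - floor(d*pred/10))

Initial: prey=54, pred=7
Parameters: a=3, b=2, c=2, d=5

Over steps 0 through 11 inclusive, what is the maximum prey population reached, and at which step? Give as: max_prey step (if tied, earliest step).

Answer: 68 2

Derivation:
Step 1: prey: 54+16-7=63; pred: 7+7-3=11
Step 2: prey: 63+18-13=68; pred: 11+13-5=19
Step 3: prey: 68+20-25=63; pred: 19+25-9=35
Step 4: prey: 63+18-44=37; pred: 35+44-17=62
Step 5: prey: 37+11-45=3; pred: 62+45-31=76
Step 6: prey: 3+0-4=0; pred: 76+4-38=42
Step 7: prey: 0+0-0=0; pred: 42+0-21=21
Step 8: prey: 0+0-0=0; pred: 21+0-10=11
Step 9: prey: 0+0-0=0; pred: 11+0-5=6
Step 10: prey: 0+0-0=0; pred: 6+0-3=3
Step 11: prey: 0+0-0=0; pred: 3+0-1=2
Max prey = 68 at step 2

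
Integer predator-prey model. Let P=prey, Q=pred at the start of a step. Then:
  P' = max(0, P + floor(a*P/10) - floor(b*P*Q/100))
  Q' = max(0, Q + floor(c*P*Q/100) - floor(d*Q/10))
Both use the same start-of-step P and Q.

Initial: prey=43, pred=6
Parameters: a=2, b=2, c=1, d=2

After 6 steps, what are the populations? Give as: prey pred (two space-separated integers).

Answer: 34 24

Derivation:
Step 1: prey: 43+8-5=46; pred: 6+2-1=7
Step 2: prey: 46+9-6=49; pred: 7+3-1=9
Step 3: prey: 49+9-8=50; pred: 9+4-1=12
Step 4: prey: 50+10-12=48; pred: 12+6-2=16
Step 5: prey: 48+9-15=42; pred: 16+7-3=20
Step 6: prey: 42+8-16=34; pred: 20+8-4=24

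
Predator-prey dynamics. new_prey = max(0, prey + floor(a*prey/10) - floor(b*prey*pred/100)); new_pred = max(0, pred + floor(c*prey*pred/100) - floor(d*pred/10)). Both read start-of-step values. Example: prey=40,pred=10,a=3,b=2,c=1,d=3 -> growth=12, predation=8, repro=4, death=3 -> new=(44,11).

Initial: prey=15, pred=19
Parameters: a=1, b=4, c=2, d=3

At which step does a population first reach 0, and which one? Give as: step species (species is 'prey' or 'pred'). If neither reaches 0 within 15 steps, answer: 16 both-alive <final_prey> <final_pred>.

Answer: 16 both-alive 1 3

Derivation:
Step 1: prey: 15+1-11=5; pred: 19+5-5=19
Step 2: prey: 5+0-3=2; pred: 19+1-5=15
Step 3: prey: 2+0-1=1; pred: 15+0-4=11
Step 4: prey: 1+0-0=1; pred: 11+0-3=8
Step 5: prey: 1+0-0=1; pred: 8+0-2=6
Step 6: prey: 1+0-0=1; pred: 6+0-1=5
Step 7: prey: 1+0-0=1; pred: 5+0-1=4
Step 8: prey: 1+0-0=1; pred: 4+0-1=3
Step 9: prey: 1+0-0=1; pred: 3+0-0=3
Steps 10-15: state stable at prey=1, pred=3 (no change)
No extinction within 15 steps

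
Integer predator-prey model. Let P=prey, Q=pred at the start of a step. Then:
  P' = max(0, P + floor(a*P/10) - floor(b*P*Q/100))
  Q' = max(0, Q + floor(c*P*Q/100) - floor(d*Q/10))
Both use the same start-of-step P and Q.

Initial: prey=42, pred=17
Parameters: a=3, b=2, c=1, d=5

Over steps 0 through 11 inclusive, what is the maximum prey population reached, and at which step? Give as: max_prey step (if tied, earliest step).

Step 1: prey: 42+12-14=40; pred: 17+7-8=16
Step 2: prey: 40+12-12=40; pred: 16+6-8=14
Step 3: prey: 40+12-11=41; pred: 14+5-7=12
Step 4: prey: 41+12-9=44; pred: 12+4-6=10
Step 5: prey: 44+13-8=49; pred: 10+4-5=9
Step 6: prey: 49+14-8=55; pred: 9+4-4=9
Step 7: prey: 55+16-9=62; pred: 9+4-4=9
Step 8: prey: 62+18-11=69; pred: 9+5-4=10
Step 9: prey: 69+20-13=76; pred: 10+6-5=11
Step 10: prey: 76+22-16=82; pred: 11+8-5=14
Step 11: prey: 82+24-22=84; pred: 14+11-7=18
Max prey = 84 at step 11

Answer: 84 11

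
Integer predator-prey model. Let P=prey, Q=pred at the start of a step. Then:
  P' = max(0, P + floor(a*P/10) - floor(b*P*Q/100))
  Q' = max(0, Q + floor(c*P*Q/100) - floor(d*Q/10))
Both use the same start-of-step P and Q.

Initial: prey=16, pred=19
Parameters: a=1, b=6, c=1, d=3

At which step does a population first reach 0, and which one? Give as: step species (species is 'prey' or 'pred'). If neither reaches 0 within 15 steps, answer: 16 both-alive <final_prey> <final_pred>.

Answer: 1 prey

Derivation:
Step 1: prey: 16+1-18=0; pred: 19+3-5=17
First extinction: prey at step 1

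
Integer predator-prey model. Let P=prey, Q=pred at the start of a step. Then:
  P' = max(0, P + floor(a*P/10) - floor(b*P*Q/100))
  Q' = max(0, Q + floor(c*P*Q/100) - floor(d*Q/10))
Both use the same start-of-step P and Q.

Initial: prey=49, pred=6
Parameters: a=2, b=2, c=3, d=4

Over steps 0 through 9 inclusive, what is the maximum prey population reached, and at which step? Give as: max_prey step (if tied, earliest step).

Step 1: prey: 49+9-5=53; pred: 6+8-2=12
Step 2: prey: 53+10-12=51; pred: 12+19-4=27
Step 3: prey: 51+10-27=34; pred: 27+41-10=58
Step 4: prey: 34+6-39=1; pred: 58+59-23=94
Step 5: prey: 1+0-1=0; pred: 94+2-37=59
Step 6: prey: 0+0-0=0; pred: 59+0-23=36
Step 7: prey: 0+0-0=0; pred: 36+0-14=22
Step 8: prey: 0+0-0=0; pred: 22+0-8=14
Step 9: prey: 0+0-0=0; pred: 14+0-5=9
Max prey = 53 at step 1

Answer: 53 1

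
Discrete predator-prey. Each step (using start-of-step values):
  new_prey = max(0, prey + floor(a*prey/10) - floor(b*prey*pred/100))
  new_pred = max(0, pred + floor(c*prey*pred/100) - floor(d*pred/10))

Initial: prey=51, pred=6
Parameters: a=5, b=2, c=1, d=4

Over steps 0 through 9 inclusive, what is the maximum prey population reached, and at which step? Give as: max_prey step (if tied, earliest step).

Answer: 155 4

Derivation:
Step 1: prey: 51+25-6=70; pred: 6+3-2=7
Step 2: prey: 70+35-9=96; pred: 7+4-2=9
Step 3: prey: 96+48-17=127; pred: 9+8-3=14
Step 4: prey: 127+63-35=155; pred: 14+17-5=26
Step 5: prey: 155+77-80=152; pred: 26+40-10=56
Step 6: prey: 152+76-170=58; pred: 56+85-22=119
Step 7: prey: 58+29-138=0; pred: 119+69-47=141
Step 8: prey: 0+0-0=0; pred: 141+0-56=85
Step 9: prey: 0+0-0=0; pred: 85+0-34=51
Max prey = 155 at step 4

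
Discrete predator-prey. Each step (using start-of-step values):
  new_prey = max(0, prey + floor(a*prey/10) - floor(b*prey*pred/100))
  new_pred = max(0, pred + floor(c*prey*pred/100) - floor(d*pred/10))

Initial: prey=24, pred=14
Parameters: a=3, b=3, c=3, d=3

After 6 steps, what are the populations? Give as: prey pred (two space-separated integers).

Answer: 1 16

Derivation:
Step 1: prey: 24+7-10=21; pred: 14+10-4=20
Step 2: prey: 21+6-12=15; pred: 20+12-6=26
Step 3: prey: 15+4-11=8; pred: 26+11-7=30
Step 4: prey: 8+2-7=3; pred: 30+7-9=28
Step 5: prey: 3+0-2=1; pred: 28+2-8=22
Step 6: prey: 1+0-0=1; pred: 22+0-6=16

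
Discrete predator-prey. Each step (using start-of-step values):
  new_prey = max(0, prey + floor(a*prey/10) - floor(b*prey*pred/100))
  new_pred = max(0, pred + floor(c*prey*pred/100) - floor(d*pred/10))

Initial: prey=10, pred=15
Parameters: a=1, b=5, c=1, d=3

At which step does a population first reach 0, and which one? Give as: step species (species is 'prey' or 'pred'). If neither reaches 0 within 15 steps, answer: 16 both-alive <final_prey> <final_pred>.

Step 1: prey: 10+1-7=4; pred: 15+1-4=12
Step 2: prey: 4+0-2=2; pred: 12+0-3=9
Step 3: prey: 2+0-0=2; pred: 9+0-2=7
Step 4: prey: 2+0-0=2; pred: 7+0-2=5
Step 5: prey: 2+0-0=2; pred: 5+0-1=4
Step 6: prey: 2+0-0=2; pred: 4+0-1=3
Step 7: prey: 2+0-0=2; pred: 3+0-0=3
Steps 8-15: state stable at prey=2, pred=3 (no change)
No extinction within 15 steps

Answer: 16 both-alive 2 3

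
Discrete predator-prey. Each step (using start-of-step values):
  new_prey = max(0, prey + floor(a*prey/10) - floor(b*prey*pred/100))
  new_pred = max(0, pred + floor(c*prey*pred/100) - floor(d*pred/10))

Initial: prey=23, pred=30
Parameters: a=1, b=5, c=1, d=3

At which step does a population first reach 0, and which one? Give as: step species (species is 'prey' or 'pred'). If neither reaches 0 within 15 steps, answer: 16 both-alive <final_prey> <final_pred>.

Step 1: prey: 23+2-34=0; pred: 30+6-9=27
First extinction: prey at step 1

Answer: 1 prey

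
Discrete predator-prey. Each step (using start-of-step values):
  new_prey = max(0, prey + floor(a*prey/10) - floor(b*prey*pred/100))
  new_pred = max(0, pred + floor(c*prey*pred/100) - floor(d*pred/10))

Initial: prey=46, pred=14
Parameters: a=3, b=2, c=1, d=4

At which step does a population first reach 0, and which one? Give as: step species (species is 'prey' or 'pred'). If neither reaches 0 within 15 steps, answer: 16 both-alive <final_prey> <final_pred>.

Answer: 16 both-alive 42 9

Derivation:
Step 1: prey: 46+13-12=47; pred: 14+6-5=15
Step 2: prey: 47+14-14=47; pred: 15+7-6=16
Step 3: prey: 47+14-15=46; pred: 16+7-6=17
Step 4: prey: 46+13-15=44; pred: 17+7-6=18
Step 5: prey: 44+13-15=42; pred: 18+7-7=18
Step 6: prey: 42+12-15=39; pred: 18+7-7=18
Step 7: prey: 39+11-14=36; pred: 18+7-7=18
Step 8: prey: 36+10-12=34; pred: 18+6-7=17
Step 9: prey: 34+10-11=33; pred: 17+5-6=16
Step 10: prey: 33+9-10=32; pred: 16+5-6=15
Step 11: prey: 32+9-9=32; pred: 15+4-6=13
Step 12: prey: 32+9-8=33; pred: 13+4-5=12
Step 13: prey: 33+9-7=35; pred: 12+3-4=11
Step 14: prey: 35+10-7=38; pred: 11+3-4=10
Step 15: prey: 38+11-7=42; pred: 10+3-4=9
No extinction within 15 steps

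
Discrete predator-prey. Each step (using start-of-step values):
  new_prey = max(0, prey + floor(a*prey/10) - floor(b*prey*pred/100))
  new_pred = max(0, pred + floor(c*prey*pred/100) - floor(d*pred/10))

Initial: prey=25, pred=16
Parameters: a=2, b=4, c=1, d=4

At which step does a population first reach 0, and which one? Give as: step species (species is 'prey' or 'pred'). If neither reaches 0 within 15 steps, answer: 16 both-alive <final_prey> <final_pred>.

Answer: 16 both-alive 24 2

Derivation:
Step 1: prey: 25+5-16=14; pred: 16+4-6=14
Step 2: prey: 14+2-7=9; pred: 14+1-5=10
Step 3: prey: 9+1-3=7; pred: 10+0-4=6
Step 4: prey: 7+1-1=7; pred: 6+0-2=4
Step 5: prey: 7+1-1=7; pred: 4+0-1=3
Step 6: prey: 7+1-0=8; pred: 3+0-1=2
Step 7: prey: 8+1-0=9; pred: 2+0-0=2
Step 8: prey: 9+1-0=10; pred: 2+0-0=2
Step 9: prey: 10+2-0=12; pred: 2+0-0=2
Step 10: prey: 12+2-0=14; pred: 2+0-0=2
Step 11: prey: 14+2-1=15; pred: 2+0-0=2
Step 12: prey: 15+3-1=17; pred: 2+0-0=2
Step 13: prey: 17+3-1=19; pred: 2+0-0=2
Step 14: prey: 19+3-1=21; pred: 2+0-0=2
Step 15: prey: 21+4-1=24; pred: 2+0-0=2
No extinction within 15 steps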